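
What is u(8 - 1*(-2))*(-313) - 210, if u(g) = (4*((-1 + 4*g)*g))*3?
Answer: -1465050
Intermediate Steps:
u(g) = 12*g*(-1 + 4*g) (u(g) = (4*(g*(-1 + 4*g)))*3 = (4*g*(-1 + 4*g))*3 = 12*g*(-1 + 4*g))
u(8 - 1*(-2))*(-313) - 210 = (12*(8 - 1*(-2))*(-1 + 4*(8 - 1*(-2))))*(-313) - 210 = (12*(8 + 2)*(-1 + 4*(8 + 2)))*(-313) - 210 = (12*10*(-1 + 4*10))*(-313) - 210 = (12*10*(-1 + 40))*(-313) - 210 = (12*10*39)*(-313) - 210 = 4680*(-313) - 210 = -1464840 - 210 = -1465050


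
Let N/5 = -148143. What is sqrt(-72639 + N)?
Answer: I*sqrt(813354) ≈ 901.86*I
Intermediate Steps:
N = -740715 (N = 5*(-148143) = -740715)
sqrt(-72639 + N) = sqrt(-72639 - 740715) = sqrt(-813354) = I*sqrt(813354)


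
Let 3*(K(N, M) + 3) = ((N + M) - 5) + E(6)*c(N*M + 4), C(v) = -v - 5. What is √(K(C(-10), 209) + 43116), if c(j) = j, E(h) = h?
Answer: √407526/3 ≈ 212.79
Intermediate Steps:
C(v) = -5 - v
K(N, M) = 10/3 + M/3 + N/3 + 2*M*N (K(N, M) = -3 + (((N + M) - 5) + 6*(N*M + 4))/3 = -3 + (((M + N) - 5) + 6*(M*N + 4))/3 = -3 + ((-5 + M + N) + 6*(4 + M*N))/3 = -3 + ((-5 + M + N) + (24 + 6*M*N))/3 = -3 + (19 + M + N + 6*M*N)/3 = -3 + (19/3 + M/3 + N/3 + 2*M*N) = 10/3 + M/3 + N/3 + 2*M*N)
√(K(C(-10), 209) + 43116) = √((10/3 + (⅓)*209 + (-5 - 1*(-10))/3 + 2*209*(-5 - 1*(-10))) + 43116) = √((10/3 + 209/3 + (-5 + 10)/3 + 2*209*(-5 + 10)) + 43116) = √((10/3 + 209/3 + (⅓)*5 + 2*209*5) + 43116) = √((10/3 + 209/3 + 5/3 + 2090) + 43116) = √(6494/3 + 43116) = √(135842/3) = √407526/3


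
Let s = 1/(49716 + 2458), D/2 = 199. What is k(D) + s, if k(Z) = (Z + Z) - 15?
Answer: 40747895/52174 ≈ 781.00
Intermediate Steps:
D = 398 (D = 2*199 = 398)
k(Z) = -15 + 2*Z (k(Z) = 2*Z - 15 = -15 + 2*Z)
s = 1/52174 ≈ 1.9167e-5
k(D) + s = (-15 + 2*398) + 1/52174 = (-15 + 796) + 1/52174 = 781 + 1/52174 = 40747895/52174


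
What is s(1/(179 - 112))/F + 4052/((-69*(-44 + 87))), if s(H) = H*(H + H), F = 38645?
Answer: -702930439126/514707460635 ≈ -1.3657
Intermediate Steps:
s(H) = 2*H² (s(H) = H*(2*H) = 2*H²)
s(1/(179 - 112))/F + 4052/((-69*(-44 + 87))) = (2*(1/(179 - 112))²)/38645 + 4052/((-69*(-44 + 87))) = (2*(1/67)²)*(1/38645) + 4052/((-69*43)) = (2*(1/67)²)*(1/38645) + 4052/(-2967) = (2*(1/4489))*(1/38645) + 4052*(-1/2967) = (2/4489)*(1/38645) - 4052/2967 = 2/173477405 - 4052/2967 = -702930439126/514707460635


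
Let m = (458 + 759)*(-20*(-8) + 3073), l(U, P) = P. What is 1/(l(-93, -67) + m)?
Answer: 1/3934494 ≈ 2.5416e-7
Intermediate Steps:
m = 3934561 (m = 1217*(160 + 3073) = 1217*3233 = 3934561)
1/(l(-93, -67) + m) = 1/(-67 + 3934561) = 1/3934494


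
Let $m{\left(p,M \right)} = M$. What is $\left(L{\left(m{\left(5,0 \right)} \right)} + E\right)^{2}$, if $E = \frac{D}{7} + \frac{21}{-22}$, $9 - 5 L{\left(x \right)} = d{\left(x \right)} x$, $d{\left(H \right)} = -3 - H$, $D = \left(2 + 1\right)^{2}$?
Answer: $\frac{2692881}{592900} \approx 4.5419$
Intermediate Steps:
$D = 9$ ($D = 3^{2} = 9$)
$L{\left(x \right)} = \frac{9}{5} - \frac{x \left(-3 - x\right)}{5}$ ($L{\left(x \right)} = \frac{9}{5} - \frac{\left(-3 - x\right) x}{5} = \frac{9}{5} - \frac{x \left(-3 - x\right)}{5}$)
$E = \frac{51}{154}$ ($E = \frac{9}{7} + \frac{21}{-22} = 9 \cdot \frac{1}{7} + 21 \left(- \frac{1}{22}\right) = \frac{9}{7} - \frac{21}{22} = \frac{51}{154} \approx 0.33117$)
$\left(L{\left(m{\left(5,0 \right)} \right)} + E\right)^{2} = \left(\left(\frac{9}{5} + \frac{1}{5} \cdot 0 \left(3 + 0\right)\right) + \frac{51}{154}\right)^{2} = \left(\left(\frac{9}{5} + \frac{1}{5} \cdot 0 \cdot 3\right) + \frac{51}{154}\right)^{2} = \left(\left(\frac{9}{5} + 0\right) + \frac{51}{154}\right)^{2} = \left(\frac{9}{5} + \frac{51}{154}\right)^{2} = \left(\frac{1641}{770}\right)^{2} = \frac{2692881}{592900}$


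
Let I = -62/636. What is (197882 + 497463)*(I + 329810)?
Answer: 72927469999405/318 ≈ 2.2933e+11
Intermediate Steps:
I = -31/318 (I = (1/636)*(-62) = -31/318 ≈ -0.097484)
(197882 + 497463)*(I + 329810) = (197882 + 497463)*(-31/318 + 329810) = 695345*(104879549/318) = 72927469999405/318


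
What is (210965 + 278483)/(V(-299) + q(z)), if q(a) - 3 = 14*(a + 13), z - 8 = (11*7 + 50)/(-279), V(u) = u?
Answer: -17069499/292 ≈ -58457.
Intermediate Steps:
z = 2105/279 (z = 8 + (11*7 + 50)/(-279) = 8 + (77 + 50)*(-1/279) = 8 + 127*(-1/279) = 8 - 127/279 = 2105/279 ≈ 7.5448)
q(a) = 185 + 14*a (q(a) = 3 + 14*(a + 13) = 3 + 14*(13 + a) = 3 + (182 + 14*a) = 185 + 14*a)
(210965 + 278483)/(V(-299) + q(z)) = (210965 + 278483)/(-299 + (185 + 14*(2105/279))) = 489448/(-299 + (185 + 29470/279)) = 489448/(-299 + 81085/279) = 489448/(-2336/279) = 489448*(-279/2336) = -17069499/292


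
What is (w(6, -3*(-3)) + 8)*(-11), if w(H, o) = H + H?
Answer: -220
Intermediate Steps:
w(H, o) = 2*H
(w(6, -3*(-3)) + 8)*(-11) = (2*6 + 8)*(-11) = (12 + 8)*(-11) = 20*(-11) = -220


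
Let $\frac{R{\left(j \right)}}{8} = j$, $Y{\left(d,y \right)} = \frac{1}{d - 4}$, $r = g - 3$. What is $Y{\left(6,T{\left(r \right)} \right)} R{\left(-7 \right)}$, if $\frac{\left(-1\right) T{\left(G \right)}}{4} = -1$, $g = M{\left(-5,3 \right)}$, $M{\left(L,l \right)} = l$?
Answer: $-28$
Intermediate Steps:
$g = 3$
$r = 0$ ($r = 3 - 3 = 0$)
$T{\left(G \right)} = 4$ ($T{\left(G \right)} = \left(-4\right) \left(-1\right) = 4$)
$Y{\left(d,y \right)} = \frac{1}{-4 + d}$
$R{\left(j \right)} = 8 j$
$Y{\left(6,T{\left(r \right)} \right)} R{\left(-7 \right)} = \frac{8 \left(-7\right)}{-4 + 6} = \frac{1}{2} \left(-56\right) = -28$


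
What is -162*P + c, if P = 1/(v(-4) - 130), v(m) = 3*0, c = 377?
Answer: 24586/65 ≈ 378.25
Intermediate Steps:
v(m) = 0
P = -1/130 (P = 1/(0 - 130) = 1/(-130) = -1/130 ≈ -0.0076923)
-162*P + c = -162*(-1/130) + 377 = 81/65 + 377 = 24586/65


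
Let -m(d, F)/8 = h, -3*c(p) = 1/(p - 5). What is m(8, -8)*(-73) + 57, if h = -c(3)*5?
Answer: -1289/3 ≈ -429.67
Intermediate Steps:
c(p) = -1/(3*(-5 + p)) (c(p) = -1/(3*(p - 5)) = -1/(3*(-5 + p)))
h = -5/6 (h = -(-1)/(-15 + 3*3)*5 = -(-1)/(-15 + 9)*5 = -(-1)/(-6)*5 = -(-1)*(-1)/6*5 = -1*1/6*5 = -1/6*5 = -5/6 ≈ -0.83333)
m(d, F) = 20/3 (m(d, F) = -8*(-5/6) = 20/3)
m(8, -8)*(-73) + 57 = (20/3)*(-73) + 57 = -1460/3 + 57 = -1289/3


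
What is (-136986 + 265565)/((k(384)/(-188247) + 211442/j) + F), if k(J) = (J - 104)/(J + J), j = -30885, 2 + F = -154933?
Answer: -23921901156368160/28826663199992293 ≈ -0.82985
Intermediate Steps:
F = -154935 (F = -2 - 154933 = -154935)
k(J) = (-104 + J)/(2*J) (k(J) = (-104 + J)/((2*J)) = (-104 + J)*(1/(2*J)) = (-104 + J)/(2*J))
(-136986 + 265565)/((k(384)/(-188247) + 211442/j) + F) = (-136986 + 265565)/((((½)*(-104 + 384)/384)/(-188247) + 211442/(-30885)) - 154935) = 128579/((((½)*(1/384)*280)*(-1/188247) + 211442*(-1/30885)) - 154935) = 128579/(((35/96)*(-1/188247) - 211442/30885) - 154935) = 128579/((-35/18071712 - 211442/30885) - 154935) = 128579/(-1273706669893/186048275040 - 154935) = 128579/(-28826663199992293/186048275040) = 128579*(-186048275040/28826663199992293) = -23921901156368160/28826663199992293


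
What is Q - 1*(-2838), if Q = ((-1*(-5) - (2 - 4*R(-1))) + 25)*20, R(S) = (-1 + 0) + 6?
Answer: 3798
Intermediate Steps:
R(S) = 5 (R(S) = -1 + 6 = 5)
Q = 960 (Q = ((-1*(-5) - (2 - 4*5)) + 25)*20 = ((5 - (2 - 20)) + 25)*20 = ((5 - 1*(-18)) + 25)*20 = ((5 + 18) + 25)*20 = (23 + 25)*20 = 48*20 = 960)
Q - 1*(-2838) = 960 - 1*(-2838) = 960 + 2838 = 3798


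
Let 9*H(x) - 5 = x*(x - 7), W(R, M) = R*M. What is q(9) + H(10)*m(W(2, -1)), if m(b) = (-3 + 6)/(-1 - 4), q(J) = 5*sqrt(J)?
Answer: 38/3 ≈ 12.667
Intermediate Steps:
W(R, M) = M*R
m(b) = -3/5 (m(b) = 3/(-5) = 3*(-1/5) = -3/5)
H(x) = 5/9 + x*(-7 + x)/9 (H(x) = 5/9 + (x*(x - 7))/9 = 5/9 + (x*(-7 + x))/9 = 5/9 + x*(-7 + x)/9)
q(9) + H(10)*m(W(2, -1)) = 5*sqrt(9) + (5/9 - 7/9*10 + (1/9)*10**2)*(-3/5) = 5*3 + (5/9 - 70/9 + (1/9)*100)*(-3/5) = 15 + (5/9 - 70/9 + 100/9)*(-3/5) = 15 + (35/9)*(-3/5) = 15 - 7/3 = 38/3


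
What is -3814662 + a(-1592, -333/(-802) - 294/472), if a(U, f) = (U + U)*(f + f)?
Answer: -90219800682/23659 ≈ -3.8133e+6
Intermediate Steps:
a(U, f) = 4*U*f (a(U, f) = (2*U)*(2*f) = 4*U*f)
-3814662 + a(-1592, -333/(-802) - 294/472) = -3814662 + 4*(-1592)*(-333/(-802) - 294/472) = -3814662 + 4*(-1592)*(-333*(-1/802) - 294*1/472) = -3814662 + 4*(-1592)*(333/802 - 147/236) = -3814662 + 4*(-1592)*(-19653/94636) = -3814662 + 31287576/23659 = -90219800682/23659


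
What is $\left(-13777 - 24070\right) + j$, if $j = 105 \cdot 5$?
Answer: $-37322$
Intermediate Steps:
$j = 525$
$\left(-13777 - 24070\right) + j = \left(-13777 - 24070\right) + 525 = -37847 + 525 = -37322$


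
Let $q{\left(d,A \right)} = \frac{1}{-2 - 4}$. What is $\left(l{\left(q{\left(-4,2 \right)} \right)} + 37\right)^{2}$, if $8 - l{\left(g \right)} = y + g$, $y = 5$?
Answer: $\frac{58081}{36} \approx 1613.4$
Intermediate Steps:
$q{\left(d,A \right)} = - \frac{1}{6}$ ($q{\left(d,A \right)} = \frac{1}{-6} = - \frac{1}{6}$)
$l{\left(g \right)} = 3 - g$ ($l{\left(g \right)} = 8 - \left(5 + g\right) = 3 - g$)
$\left(l{\left(q{\left(-4,2 \right)} \right)} + 37\right)^{2} = \left(\left(3 - - \frac{1}{6}\right) + 37\right)^{2} = \left(\left(3 + \frac{1}{6}\right) + 37\right)^{2} = \left(\frac{19}{6} + 37\right)^{2} = \left(\frac{241}{6}\right)^{2} = \frac{58081}{36}$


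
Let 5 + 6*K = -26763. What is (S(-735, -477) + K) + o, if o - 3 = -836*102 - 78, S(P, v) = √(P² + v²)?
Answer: -269425/3 + 3*√85306 ≈ -88932.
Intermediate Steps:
K = -13384/3 (K = -⅚ + (⅙)*(-26763) = -⅚ - 8921/2 = -13384/3 ≈ -4461.3)
o = -85347 (o = 3 + (-836*102 - 78) = 3 + (-85272 - 78) = 3 - 85350 = -85347)
(S(-735, -477) + K) + o = (√((-735)² + (-477)²) - 13384/3) - 85347 = (√(540225 + 227529) - 13384/3) - 85347 = (√767754 - 13384/3) - 85347 = (3*√85306 - 13384/3) - 85347 = (-13384/3 + 3*√85306) - 85347 = -269425/3 + 3*√85306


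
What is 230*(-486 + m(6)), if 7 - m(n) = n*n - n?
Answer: -117070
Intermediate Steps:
m(n) = 7 + n - n² (m(n) = 7 - (n*n - n) = 7 - (n² - n) = 7 + (n - n²) = 7 + n - n²)
230*(-486 + m(6)) = 230*(-486 + (7 + 6 - 1*6²)) = 230*(-486 + (7 + 6 - 1*36)) = 230*(-486 + (7 + 6 - 36)) = 230*(-486 - 23) = 230*(-509) = -117070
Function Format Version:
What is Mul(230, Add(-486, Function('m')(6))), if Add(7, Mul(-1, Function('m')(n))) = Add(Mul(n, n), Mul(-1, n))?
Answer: -117070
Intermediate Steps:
Function('m')(n) = Add(7, n, Mul(-1, Pow(n, 2))) (Function('m')(n) = Add(7, Mul(-1, Add(Mul(n, n), Mul(-1, n)))) = Add(7, Mul(-1, Add(Pow(n, 2), Mul(-1, n)))) = Add(7, Add(n, Mul(-1, Pow(n, 2)))) = Add(7, n, Mul(-1, Pow(n, 2))))
Mul(230, Add(-486, Function('m')(6))) = Mul(230, Add(-486, Add(7, 6, Mul(-1, Pow(6, 2))))) = Mul(230, Add(-486, Add(7, 6, Mul(-1, 36)))) = Mul(230, Add(-486, Add(7, 6, -36))) = Mul(230, Add(-486, -23)) = Mul(230, -509) = -117070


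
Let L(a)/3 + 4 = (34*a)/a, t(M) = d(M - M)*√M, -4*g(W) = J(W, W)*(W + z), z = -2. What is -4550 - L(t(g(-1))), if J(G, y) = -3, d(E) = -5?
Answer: -4640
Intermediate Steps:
g(W) = -3/2 + 3*W/4 (g(W) = -(-3)*(W - 2)/4 = -(-3)*(-2 + W)/4 = -(6 - 3*W)/4 = -3/2 + 3*W/4)
t(M) = -5*√M
L(a) = 90 (L(a) = -12 + 3*((34*a)/a) = -12 + 3*34 = -12 + 102 = 90)
-4550 - L(t(g(-1))) = -4550 - 1*90 = -4550 - 90 = -4640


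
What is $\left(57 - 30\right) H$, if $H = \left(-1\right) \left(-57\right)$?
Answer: $1539$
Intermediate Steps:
$H = 57$
$\left(57 - 30\right) H = \left(57 - 30\right) 57 = 27 \cdot 57 = 1539$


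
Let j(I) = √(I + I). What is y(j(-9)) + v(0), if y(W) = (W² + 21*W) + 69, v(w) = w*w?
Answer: 51 + 63*I*√2 ≈ 51.0 + 89.095*I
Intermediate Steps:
v(w) = w²
j(I) = √2*√I (j(I) = √(2*I) = √2*√I)
y(W) = 69 + W² + 21*W
y(j(-9)) + v(0) = (69 + (√2*√(-9))² + 21*(√2*√(-9))) + 0² = (69 + (√2*(3*I))² + 21*(√2*(3*I))) + 0 = (69 + (3*I*√2)² + 21*(3*I*√2)) + 0 = (69 - 18 + 63*I*√2) + 0 = (51 + 63*I*√2) + 0 = 51 + 63*I*√2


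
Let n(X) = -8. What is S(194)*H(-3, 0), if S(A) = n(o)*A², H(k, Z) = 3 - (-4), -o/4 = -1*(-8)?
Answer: -2107616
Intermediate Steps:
o = -32 (o = -(-4)*(-8) = -4*8 = -32)
H(k, Z) = 7 (H(k, Z) = 3 - 1*(-4) = 3 + 4 = 7)
S(A) = -8*A²
S(194)*H(-3, 0) = -8*194²*7 = -8*37636*7 = -301088*7 = -2107616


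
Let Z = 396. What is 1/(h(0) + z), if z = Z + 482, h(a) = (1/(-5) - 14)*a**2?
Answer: 1/878 ≈ 0.0011390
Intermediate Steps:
h(a) = -71*a**2/5 (h(a) = (-1/5 - 14)*a**2 = -71*a**2/5)
z = 878 (z = 396 + 482 = 878)
1/(h(0) + z) = 1/(-71/5*0**2 + 878) = 1/(-71/5*0 + 878) = 1/(0 + 878) = 1/878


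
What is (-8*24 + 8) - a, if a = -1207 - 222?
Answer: 1245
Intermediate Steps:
a = -1429
(-8*24 + 8) - a = (-8*24 + 8) - 1*(-1429) = (-192 + 8) + 1429 = -184 + 1429 = 1245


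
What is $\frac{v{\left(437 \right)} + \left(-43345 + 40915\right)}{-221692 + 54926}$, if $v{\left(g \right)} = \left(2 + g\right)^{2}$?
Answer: $- \frac{190291}{166766} \approx -1.1411$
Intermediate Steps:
$\frac{v{\left(437 \right)} + \left(-43345 + 40915\right)}{-221692 + 54926} = \frac{\left(2 + 437\right)^{2} + \left(-43345 + 40915\right)}{-221692 + 54926} = \frac{439^{2} - 2430}{-166766} = \left(192721 - 2430\right) \left(- \frac{1}{166766}\right) = 190291 \left(- \frac{1}{166766}\right) = - \frac{190291}{166766}$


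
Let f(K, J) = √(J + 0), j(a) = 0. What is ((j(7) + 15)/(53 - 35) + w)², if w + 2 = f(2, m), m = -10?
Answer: (-7 + 6*I*√10)²/36 ≈ -8.6389 - 7.3786*I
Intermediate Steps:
f(K, J) = √J
w = -2 + I*√10 (w = -2 + √(-10) = -2 + I*√10 ≈ -2.0 + 3.1623*I)
((j(7) + 15)/(53 - 35) + w)² = ((0 + 15)/(53 - 35) + (-2 + I*√10))² = (15/18 + (-2 + I*√10))² = (15*(1/18) + (-2 + I*√10))² = (⅚ + (-2 + I*√10))² = (-7/6 + I*√10)²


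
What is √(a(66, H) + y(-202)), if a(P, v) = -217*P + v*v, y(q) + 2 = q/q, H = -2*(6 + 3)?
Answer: I*√13999 ≈ 118.32*I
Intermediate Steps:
H = -18 (H = -2*9 = -18)
y(q) = -1 (y(q) = -2 + q/q = -2 + 1 = -1)
a(P, v) = v² - 217*P (a(P, v) = -217*P + v² = v² - 217*P)
√(a(66, H) + y(-202)) = √(((-18)² - 217*66) - 1) = √((324 - 14322) - 1) = √(-13998 - 1) = √(-13999) = I*√13999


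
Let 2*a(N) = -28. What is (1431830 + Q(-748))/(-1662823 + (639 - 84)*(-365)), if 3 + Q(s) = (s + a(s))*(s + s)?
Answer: -2571779/1865398 ≈ -1.3787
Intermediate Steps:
a(N) = -14 (a(N) = (½)*(-28) = -14)
Q(s) = -3 + 2*s*(-14 + s) (Q(s) = -3 + (s - 14)*(s + s) = -3 + (-14 + s)*(2*s) = -3 + 2*s*(-14 + s))
(1431830 + Q(-748))/(-1662823 + (639 - 84)*(-365)) = (1431830 + (-3 - 28*(-748) + 2*(-748)²))/(-1662823 + (639 - 84)*(-365)) = (1431830 + (-3 + 20944 + 2*559504))/(-1662823 + 555*(-365)) = (1431830 + (-3 + 20944 + 1119008))/(-1662823 - 202575) = (1431830 + 1139949)/(-1865398) = 2571779*(-1/1865398) = -2571779/1865398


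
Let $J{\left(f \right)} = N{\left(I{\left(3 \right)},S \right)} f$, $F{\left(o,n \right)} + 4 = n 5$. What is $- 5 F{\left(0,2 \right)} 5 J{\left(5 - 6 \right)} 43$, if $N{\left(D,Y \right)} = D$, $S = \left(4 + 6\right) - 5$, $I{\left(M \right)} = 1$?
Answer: $6450$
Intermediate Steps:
$S = 5$ ($S = 10 - 5 = 5$)
$F{\left(o,n \right)} = -4 + 5 n$ ($F{\left(o,n \right)} = -4 + n 5 = -4 + 5 n$)
$J{\left(f \right)} = f$ ($J{\left(f \right)} = 1 f = f$)
$- 5 F{\left(0,2 \right)} 5 J{\left(5 - 6 \right)} 43 = - 5 \left(-4 + 5 \cdot 2\right) 5 \left(5 - 6\right) 43 = - 5 \left(-4 + 10\right) 5 \left(5 - 6\right) 43 = \left(-5\right) 6 \cdot 5 \left(-1\right) 43 = \left(-30\right) 5 \left(-1\right) 43 = \left(-150\right) \left(-1\right) 43 = 150 \cdot 43 = 6450$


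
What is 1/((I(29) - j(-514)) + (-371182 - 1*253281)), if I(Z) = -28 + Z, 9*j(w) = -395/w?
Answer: -4626/2888761607 ≈ -1.6014e-6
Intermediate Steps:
j(w) = -395/(9*w) (j(w) = (-395/w)/9 = -395/(9*w))
1/((I(29) - j(-514)) + (-371182 - 1*253281)) = 1/(((-28 + 29) - (-395)/(9*(-514))) + (-371182 - 1*253281)) = 1/((1 - (-395)*(-1)/(9*514)) + (-371182 - 253281)) = 1/((1 - 1*395/4626) - 624463) = 1/((1 - 395/4626) - 624463) = 1/(4231/4626 - 624463) = 1/(-2888761607/4626) = -4626/2888761607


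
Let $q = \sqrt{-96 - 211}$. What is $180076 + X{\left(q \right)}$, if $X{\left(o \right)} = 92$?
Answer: $180168$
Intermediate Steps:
$q = i \sqrt{307}$ ($q = \sqrt{-307} = i \sqrt{307} \approx 17.521 i$)
$180076 + X{\left(q \right)} = 180076 + 92 = 180168$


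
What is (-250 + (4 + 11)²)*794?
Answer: -19850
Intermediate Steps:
(-250 + (4 + 11)²)*794 = (-250 + 15²)*794 = (-250 + 225)*794 = -25*794 = -19850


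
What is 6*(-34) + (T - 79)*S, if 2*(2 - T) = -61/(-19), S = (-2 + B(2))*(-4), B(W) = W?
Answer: -204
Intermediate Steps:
S = 0 (S = (-2 + 2)*(-4) = 0*(-4) = 0)
T = 15/38 (T = 2 - (-61)/(2*(-19)) = 2 - (-61)*(-1)/(2*19) = 2 - 1/2*61/19 = 2 - 61/38 = 15/38 ≈ 0.39474)
6*(-34) + (T - 79)*S = 6*(-34) + (15/38 - 79)*0 = -204 - 2987/38*0 = -204 + 0 = -204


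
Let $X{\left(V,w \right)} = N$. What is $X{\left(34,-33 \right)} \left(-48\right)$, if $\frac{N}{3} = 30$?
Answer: $-4320$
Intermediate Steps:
$N = 90$ ($N = 3 \cdot 30 = 90$)
$X{\left(V,w \right)} = 90$
$X{\left(34,-33 \right)} \left(-48\right) = 90 \left(-48\right) = -4320$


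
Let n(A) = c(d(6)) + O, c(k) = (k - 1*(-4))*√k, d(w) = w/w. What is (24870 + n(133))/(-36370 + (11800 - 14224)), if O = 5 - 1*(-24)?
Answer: -12452/19397 ≈ -0.64195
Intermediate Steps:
d(w) = 1
c(k) = √k*(4 + k) (c(k) = (k + 4)*√k = (4 + k)*√k = √k*(4 + k))
O = 29 (O = 5 + 24 = 29)
n(A) = 34 (n(A) = √1*(4 + 1) + 29 = 1*5 + 29 = 5 + 29 = 34)
(24870 + n(133))/(-36370 + (11800 - 14224)) = (24870 + 34)/(-36370 + (11800 - 14224)) = 24904/(-36370 - 2424) = 24904/(-38794) = 24904*(-1/38794) = -12452/19397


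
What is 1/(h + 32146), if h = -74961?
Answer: -1/42815 ≈ -2.3356e-5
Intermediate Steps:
1/(h + 32146) = 1/(-74961 + 32146) = 1/(-42815) = -1/42815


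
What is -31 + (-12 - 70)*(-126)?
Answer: 10301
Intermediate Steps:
-31 + (-12 - 70)*(-126) = -31 - 82*(-126) = -31 + 10332 = 10301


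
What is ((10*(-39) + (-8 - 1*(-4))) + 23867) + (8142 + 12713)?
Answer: 44328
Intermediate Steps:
((10*(-39) + (-8 - 1*(-4))) + 23867) + (8142 + 12713) = ((-390 + (-8 + 4)) + 23867) + 20855 = ((-390 - 4) + 23867) + 20855 = (-394 + 23867) + 20855 = 23473 + 20855 = 44328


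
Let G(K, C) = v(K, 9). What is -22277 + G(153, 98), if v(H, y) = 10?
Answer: -22267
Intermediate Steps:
G(K, C) = 10
-22277 + G(153, 98) = -22277 + 10 = -22267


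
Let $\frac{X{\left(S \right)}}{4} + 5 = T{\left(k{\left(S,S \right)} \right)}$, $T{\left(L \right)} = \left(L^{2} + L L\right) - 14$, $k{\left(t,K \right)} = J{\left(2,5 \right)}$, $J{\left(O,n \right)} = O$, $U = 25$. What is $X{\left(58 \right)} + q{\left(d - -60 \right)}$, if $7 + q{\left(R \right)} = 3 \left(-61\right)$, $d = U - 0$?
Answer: $-234$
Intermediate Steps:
$k{\left(t,K \right)} = 2$
$T{\left(L \right)} = -14 + 2 L^{2}$ ($T{\left(L \right)} = \left(L^{2} + L^{2}\right) - 14 = 2 L^{2} - 14 = -14 + 2 L^{2}$)
$X{\left(S \right)} = -44$ ($X{\left(S \right)} = -20 + 4 \left(-14 + 2 \cdot 2^{2}\right) = -20 + 4 \left(-14 + 2 \cdot 4\right) = -20 + 4 \left(-14 + 8\right) = -20 + 4 \left(-6\right) = -20 - 24 = -44$)
$d = 25$ ($d = 25 - 0 = 25 + 0 = 25$)
$q{\left(R \right)} = -190$ ($q{\left(R \right)} = -7 + 3 \left(-61\right) = -7 - 183 = -190$)
$X{\left(58 \right)} + q{\left(d - -60 \right)} = -44 - 190 = -234$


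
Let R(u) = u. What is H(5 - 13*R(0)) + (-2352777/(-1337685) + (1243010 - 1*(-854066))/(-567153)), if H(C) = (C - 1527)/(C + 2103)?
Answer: -709205837503757/266546784029490 ≈ -2.6607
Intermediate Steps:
H(C) = (-1527 + C)/(2103 + C)
H(5 - 13*R(0)) + (-2352777/(-1337685) + (1243010 - 1*(-854066))/(-567153)) = (-1527 + (5 - 13*0))/(2103 + (5 - 13*0)) + (-2352777/(-1337685) + (1243010 - 1*(-854066))/(-567153)) = (-1527 + (5 + 0))/(2103 + (5 + 0)) + (-2352777*(-1/1337685) + (1243010 + 854066)*(-1/567153)) = (-1527 + 5)/(2103 + 5) + (784259/445895 + 2097076*(-1/567153)) = -1522/2108 + (784259/445895 - 2097076/567153) = (1/2108)*(-1522) - 490280858393/252890686935 = -761/1054 - 490280858393/252890686935 = -709205837503757/266546784029490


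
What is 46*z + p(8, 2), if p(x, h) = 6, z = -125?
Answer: -5744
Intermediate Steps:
46*z + p(8, 2) = 46*(-125) + 6 = -5750 + 6 = -5744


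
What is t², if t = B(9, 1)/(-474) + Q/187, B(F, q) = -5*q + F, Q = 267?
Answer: 3957039025/1964173761 ≈ 2.0146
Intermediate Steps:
B(F, q) = F - 5*q
t = 62905/44319 (t = (9 - 5*1)/(-474) + 267/187 = (9 - 5)*(-1/474) + 267*(1/187) = 4*(-1/474) + 267/187 = -2/237 + 267/187 = 62905/44319 ≈ 1.4194)
t² = (62905/44319)² = 3957039025/1964173761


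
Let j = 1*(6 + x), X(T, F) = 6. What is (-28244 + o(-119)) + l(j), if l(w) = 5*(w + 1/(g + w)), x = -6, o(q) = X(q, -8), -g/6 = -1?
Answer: -169423/6 ≈ -28237.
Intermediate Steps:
g = 6 (g = -6*(-1) = 6)
o(q) = 6
j = 0 (j = 1*(6 - 6) = 1*0 = 0)
l(w) = 5*w + 5/(6 + w) (l(w) = 5*(w + 1/(6 + w)) = 5*w + 5/(6 + w))
(-28244 + o(-119)) + l(j) = (-28244 + 6) + 5*(1 + 0² + 6*0)/(6 + 0) = -28238 + 5*(1 + 0 + 0)/6 = -28238 + 5*(⅙)*1 = -28238 + ⅚ = -169423/6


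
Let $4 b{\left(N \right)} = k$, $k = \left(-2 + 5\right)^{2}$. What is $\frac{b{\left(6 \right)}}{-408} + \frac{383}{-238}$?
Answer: $- \frac{6149}{3808} \approx -1.6148$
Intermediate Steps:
$k = 9$ ($k = 3^{2} = 9$)
$b{\left(N \right)} = \frac{9}{4}$ ($b{\left(N \right)} = \frac{1}{4} \cdot 9 = \frac{9}{4}$)
$\frac{b{\left(6 \right)}}{-408} + \frac{383}{-238} = \frac{9}{4 \left(-408\right)} + \frac{383}{-238} = \frac{9}{4} \left(- \frac{1}{408}\right) + 383 \left(- \frac{1}{238}\right) = - \frac{3}{544} - \frac{383}{238} = - \frac{6149}{3808}$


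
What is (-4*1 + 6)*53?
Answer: 106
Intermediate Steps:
(-4*1 + 6)*53 = (-4 + 6)*53 = 2*53 = 106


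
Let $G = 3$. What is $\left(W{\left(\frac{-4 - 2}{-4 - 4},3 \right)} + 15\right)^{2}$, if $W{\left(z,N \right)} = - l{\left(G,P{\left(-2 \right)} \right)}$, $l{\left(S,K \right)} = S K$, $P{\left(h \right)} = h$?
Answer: $441$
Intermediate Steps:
$l{\left(S,K \right)} = K S$
$W{\left(z,N \right)} = 6$ ($W{\left(z,N \right)} = - \left(-2\right) 3 = \left(-1\right) \left(-6\right) = 6$)
$\left(W{\left(\frac{-4 - 2}{-4 - 4},3 \right)} + 15\right)^{2} = \left(6 + 15\right)^{2} = 21^{2} = 441$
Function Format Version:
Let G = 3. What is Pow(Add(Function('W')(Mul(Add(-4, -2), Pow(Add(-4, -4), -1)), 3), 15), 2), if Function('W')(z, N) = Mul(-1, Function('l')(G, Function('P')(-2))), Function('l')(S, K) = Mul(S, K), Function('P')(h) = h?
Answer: 441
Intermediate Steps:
Function('l')(S, K) = Mul(K, S)
Function('W')(z, N) = 6 (Function('W')(z, N) = Mul(-1, Mul(-2, 3)) = Mul(-1, -6) = 6)
Pow(Add(Function('W')(Mul(Add(-4, -2), Pow(Add(-4, -4), -1)), 3), 15), 2) = Pow(Add(6, 15), 2) = Pow(21, 2) = 441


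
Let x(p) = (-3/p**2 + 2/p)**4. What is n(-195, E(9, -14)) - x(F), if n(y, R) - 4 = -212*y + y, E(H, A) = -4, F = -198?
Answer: 1200040183498416476303/29163289107845376 ≈ 41149.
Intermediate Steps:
n(y, R) = 4 - 211*y (n(y, R) = 4 + (-212*y + y) = 4 - 211*y)
x(p) = (-3/p**2 + 2/p)**4
n(-195, E(9, -14)) - x(F) = (4 - 211*(-195)) - (-3 + 2*(-198))**4/(-198)**8 = (4 + 41145) - (-3 - 396)**4/2362226417735475456 = 41149 - (-399)**4/2362226417735475456 = 41149 - 25344958401/2362226417735475456 = 41149 - 1*312900721/29163289107845376 = 41149 - 312900721/29163289107845376 = 1200040183498416476303/29163289107845376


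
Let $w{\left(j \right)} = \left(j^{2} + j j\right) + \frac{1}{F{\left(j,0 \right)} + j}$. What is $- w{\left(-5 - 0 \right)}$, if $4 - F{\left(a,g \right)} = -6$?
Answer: $- \frac{251}{5} \approx -50.2$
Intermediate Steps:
$F{\left(a,g \right)} = 10$ ($F{\left(a,g \right)} = 4 - -6 = 4 + 6 = 10$)
$w{\left(j \right)} = \frac{1}{10 + j} + 2 j^{2}$ ($w{\left(j \right)} = \left(j^{2} + j j\right) + \frac{1}{10 + j} = \left(j^{2} + j^{2}\right) + \frac{1}{10 + j} = 2 j^{2} + \frac{1}{10 + j} = \frac{1}{10 + j} + 2 j^{2}$)
$- w{\left(-5 - 0 \right)} = - \frac{1 + 2 \left(-5 - 0\right)^{3} + 20 \left(-5 - 0\right)^{2}}{10 - 5} = - \frac{1 + 2 \left(-5 + 0\right)^{3} + 20 \left(-5 + 0\right)^{2}}{10 + \left(-5 + 0\right)} = - \frac{1 + 2 \left(-5\right)^{3} + 20 \left(-5\right)^{2}}{10 - 5} = - \frac{1 + 2 \left(-125\right) + 20 \cdot 25}{5} = - \frac{1 - 250 + 500}{5} = - \frac{251}{5}$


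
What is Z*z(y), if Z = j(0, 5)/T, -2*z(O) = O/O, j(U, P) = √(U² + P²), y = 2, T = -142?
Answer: 5/284 ≈ 0.017606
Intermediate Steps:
j(U, P) = √(P² + U²)
z(O) = -½ (z(O) = -O/(2*O) = -½*1 = -½)
Z = -5/142 (Z = √(5² + 0²)/(-142) = √(25 + 0)*(-1/142) = √25*(-1/142) = 5*(-1/142) = -5/142 ≈ -0.035211)
Z*z(y) = -5/142*(-½) = 5/284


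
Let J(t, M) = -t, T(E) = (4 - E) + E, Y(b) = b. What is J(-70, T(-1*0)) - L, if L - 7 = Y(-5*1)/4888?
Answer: 307949/4888 ≈ 63.001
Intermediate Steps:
T(E) = 4
L = 34211/4888 (L = 7 - 5*1/4888 = 7 - 5/4888 = 34211/4888 ≈ 6.9990)
J(-70, T(-1*0)) - L = -1*(-70) - 1*34211/4888 = 70 - 34211/4888 = 307949/4888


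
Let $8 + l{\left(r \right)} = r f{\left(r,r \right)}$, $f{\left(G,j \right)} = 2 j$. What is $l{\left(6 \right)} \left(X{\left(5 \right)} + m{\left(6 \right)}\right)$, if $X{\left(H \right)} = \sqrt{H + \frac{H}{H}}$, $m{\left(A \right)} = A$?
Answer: $384 + 64 \sqrt{6} \approx 540.77$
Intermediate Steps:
$X{\left(H \right)} = \sqrt{1 + H}$ ($X{\left(H \right)} = \sqrt{H + 1} = \sqrt{1 + H}$)
$l{\left(r \right)} = -8 + 2 r^{2}$ ($l{\left(r \right)} = -8 + r 2 r = -8 + 2 r^{2}$)
$l{\left(6 \right)} \left(X{\left(5 \right)} + m{\left(6 \right)}\right) = \left(-8 + 2 \cdot 6^{2}\right) \left(\sqrt{1 + 5} + 6\right) = \left(-8 + 2 \cdot 36\right) \left(\sqrt{6} + 6\right) = \left(-8 + 72\right) \left(6 + \sqrt{6}\right) = 64 \left(6 + \sqrt{6}\right) = 384 + 64 \sqrt{6}$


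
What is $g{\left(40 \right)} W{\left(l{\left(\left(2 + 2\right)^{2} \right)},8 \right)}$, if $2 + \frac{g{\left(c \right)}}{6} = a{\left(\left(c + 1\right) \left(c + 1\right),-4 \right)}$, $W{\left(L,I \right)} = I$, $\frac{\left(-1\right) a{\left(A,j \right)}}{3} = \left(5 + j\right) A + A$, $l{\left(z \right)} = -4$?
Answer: $-484224$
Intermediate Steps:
$a{\left(A,j \right)} = - 3 A - 3 A \left(5 + j\right)$ ($a{\left(A,j \right)} = - 3 \left(\left(5 + j\right) A + A\right) = - 3 \left(A \left(5 + j\right) + A\right) = - 3 \left(A + A \left(5 + j\right)\right) = - 3 A - 3 A \left(5 + j\right)$)
$g{\left(c \right)} = -12 - 36 \left(1 + c\right)^{2}$ ($g{\left(c \right)} = -12 + 6 \left(- 3 \left(c + 1\right) \left(c + 1\right) \left(6 - 4\right)\right) = -12 + 6 \left(\left(-3\right) \left(1 + c\right) \left(1 + c\right) 2\right) = -12 + 6 \left(\left(-3\right) \left(1 + c\right)^{2} \cdot 2\right) = -12 + 6 \left(- 6 \left(1 + c\right)^{2}\right) = -12 - 36 \left(1 + c\right)^{2}$)
$g{\left(40 \right)} W{\left(l{\left(\left(2 + 2\right)^{2} \right)},8 \right)} = \left(-12 - 36 \left(1 + 40\right)^{2}\right) 8 = \left(-12 - 36 \cdot 41^{2}\right) 8 = \left(-12 - 60516\right) 8 = \left(-60528\right) 8 = -484224$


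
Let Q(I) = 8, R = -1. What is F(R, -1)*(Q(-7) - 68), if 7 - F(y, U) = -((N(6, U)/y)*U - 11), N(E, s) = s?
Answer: 300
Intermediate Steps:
F(y, U) = -4 + U**2/y (F(y, U) = 7 - (-1)*((U/y)*U - 11) = 7 - (-1)*(U**2/y - 11) = 7 - (-1)*(-11 + U**2/y) = 7 - (11 - U**2/y) = 7 + (-11 + U**2/y) = -4 + U**2/y)
F(R, -1)*(Q(-7) - 68) = (-4 + (-1)**2/(-1))*(8 - 68) = (-4 + 1*(-1))*(-60) = (-4 - 1)*(-60) = -5*(-60) = 300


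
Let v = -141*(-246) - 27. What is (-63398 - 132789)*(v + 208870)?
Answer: -47777223923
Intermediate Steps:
v = 34659 (v = 34686 - 27 = 34659)
(-63398 - 132789)*(v + 208870) = (-63398 - 132789)*(34659 + 208870) = -196187*243529 = -47777223923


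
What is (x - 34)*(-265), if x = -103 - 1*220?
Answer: 94605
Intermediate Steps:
x = -323 (x = -103 - 220 = -323)
(x - 34)*(-265) = (-323 - 34)*(-265) = -357*(-265) = 94605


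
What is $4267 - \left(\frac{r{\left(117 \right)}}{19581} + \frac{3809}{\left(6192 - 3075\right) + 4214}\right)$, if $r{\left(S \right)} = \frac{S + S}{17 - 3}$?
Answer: $\frac{1429040518443}{334946059} \approx 4266.5$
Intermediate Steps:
$r{\left(S \right)} = \frac{S}{7}$ ($r{\left(S \right)} = \frac{2 S}{14} = 2 S \frac{1}{14} = \frac{S}{7}$)
$4267 - \left(\frac{r{\left(117 \right)}}{19581} + \frac{3809}{\left(6192 - 3075\right) + 4214}\right) = 4267 - \left(\frac{\frac{1}{7} \cdot 117}{19581} + \frac{3809}{\left(6192 - 3075\right) + 4214}\right) = 4267 - \left(\frac{117}{7} \cdot \frac{1}{19581} + \frac{3809}{3117 + 4214}\right) = 4267 - \left(\frac{39}{45689} + \frac{3809}{7331}\right) = 4267 - \frac{174315310}{334946059} = \frac{1429040518443}{334946059}$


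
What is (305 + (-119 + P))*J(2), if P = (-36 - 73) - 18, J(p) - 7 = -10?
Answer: -177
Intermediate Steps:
J(p) = -3 (J(p) = 7 - 10 = -3)
P = -127 (P = -109 - 18 = -127)
(305 + (-119 + P))*J(2) = (305 + (-119 - 127))*(-3) = (305 - 246)*(-3) = 59*(-3) = -177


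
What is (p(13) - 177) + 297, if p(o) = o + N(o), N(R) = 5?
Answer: 138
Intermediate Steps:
p(o) = 5 + o (p(o) = o + 5 = 5 + o)
(p(13) - 177) + 297 = ((5 + 13) - 177) + 297 = (18 - 177) + 297 = -159 + 297 = 138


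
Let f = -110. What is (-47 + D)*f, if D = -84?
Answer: 14410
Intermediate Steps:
(-47 + D)*f = (-47 - 84)*(-110) = -131*(-110) = 14410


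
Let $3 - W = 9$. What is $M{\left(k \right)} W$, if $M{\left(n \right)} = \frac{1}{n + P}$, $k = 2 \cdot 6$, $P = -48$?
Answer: $\frac{1}{6} \approx 0.16667$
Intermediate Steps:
$W = -6$ ($W = 3 - 9 = -6$)
$k = 12$
$M{\left(n \right)} = \frac{1}{-48 + n}$ ($M{\left(n \right)} = \frac{1}{n - 48} = \frac{1}{-48 + n}$)
$M{\left(k \right)} W = \frac{1}{-48 + 12} \left(-6\right) = \frac{1}{-36} \left(-6\right) = \left(- \frac{1}{36}\right) \left(-6\right) = \frac{1}{6}$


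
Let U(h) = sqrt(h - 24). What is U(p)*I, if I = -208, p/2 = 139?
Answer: -208*sqrt(254) ≈ -3315.0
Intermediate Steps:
p = 278 (p = 2*139 = 278)
U(h) = sqrt(-24 + h)
U(p)*I = sqrt(-24 + 278)*(-208) = sqrt(254)*(-208) = -208*sqrt(254)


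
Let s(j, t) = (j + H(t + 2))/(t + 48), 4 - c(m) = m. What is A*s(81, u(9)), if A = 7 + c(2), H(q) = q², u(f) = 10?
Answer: 2025/58 ≈ 34.914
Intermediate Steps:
c(m) = 4 - m
A = 9 (A = 7 + (4 - 1*2) = 7 + (4 - 2) = 7 + 2 = 9)
s(j, t) = (j + (2 + t)²)/(48 + t) (s(j, t) = (j + (t + 2)²)/(t + 48) = (j + (2 + t)²)/(48 + t))
A*s(81, u(9)) = 9*((81 + (2 + 10)²)/(48 + 10)) = 9*((81 + 12²)/58) = 9*((81 + 144)/58) = 9*((1/58)*225) = 9*(225/58) = 2025/58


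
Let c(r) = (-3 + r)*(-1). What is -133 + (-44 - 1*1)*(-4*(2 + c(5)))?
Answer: -133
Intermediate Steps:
c(r) = 3 - r
-133 + (-44 - 1*1)*(-4*(2 + c(5))) = -133 + (-44 - 1*1)*(-4*(2 + (3 - 1*5))) = -133 + (-44 - 1)*(-4*(2 + (3 - 5))) = -133 - (-180)*(2 - 2) = -133 - (-180)*0 = -133 - 45*0 = -133 + 0 = -133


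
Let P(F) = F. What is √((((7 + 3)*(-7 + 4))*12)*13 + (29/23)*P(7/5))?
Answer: I*√61869655/115 ≈ 68.398*I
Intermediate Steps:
√((((7 + 3)*(-7 + 4))*12)*13 + (29/23)*P(7/5)) = √((((7 + 3)*(-7 + 4))*12)*13 + (29/23)*(7/5)) = √(((10*(-3))*12)*13 + (29*(1/23))*(7*(⅕))) = √(-30*12*13 + (29/23)*(7/5)) = √(-360*13 + 203/115) = √(-4680 + 203/115) = √(-537997/115) = I*√61869655/115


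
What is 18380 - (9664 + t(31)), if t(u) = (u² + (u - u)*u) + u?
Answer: 7724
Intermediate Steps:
t(u) = u + u² (t(u) = (u² + 0*u) + u = (u² + 0) + u = u² + u = u + u²)
18380 - (9664 + t(31)) = 18380 - (9664 + 31*(1 + 31)) = 18380 - (9664 + 31*32) = 18380 - (9664 + 992) = 18380 - 1*10656 = 18380 - 10656 = 7724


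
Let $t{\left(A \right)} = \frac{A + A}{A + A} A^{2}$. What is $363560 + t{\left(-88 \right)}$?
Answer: $371304$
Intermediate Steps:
$t{\left(A \right)} = A^{2}$ ($t{\left(A \right)} = \frac{2 A}{2 A} A^{2} = 2 A \frac{1}{2 A} A^{2} = 1 A^{2} = A^{2}$)
$363560 + t{\left(-88 \right)} = 363560 + \left(-88\right)^{2} = 363560 + 7744 = 371304$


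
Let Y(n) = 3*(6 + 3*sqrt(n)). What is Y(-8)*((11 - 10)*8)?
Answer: 144 + 144*I*sqrt(2) ≈ 144.0 + 203.65*I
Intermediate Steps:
Y(n) = 18 + 9*sqrt(n)
Y(-8)*((11 - 10)*8) = (18 + 9*sqrt(-8))*((11 - 10)*8) = (18 + 9*(2*I*sqrt(2)))*(1*8) = (18 + 18*I*sqrt(2))*8 = 144 + 144*I*sqrt(2)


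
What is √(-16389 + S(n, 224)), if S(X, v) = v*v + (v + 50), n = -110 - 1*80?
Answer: √34061 ≈ 184.56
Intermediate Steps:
n = -190 (n = -110 - 80 = -190)
S(X, v) = 50 + v + v² (S(X, v) = v² + (50 + v) = 50 + v + v²)
√(-16389 + S(n, 224)) = √(-16389 + (50 + 224 + 224²)) = √(-16389 + (50 + 224 + 50176)) = √(-16389 + 50450) = √34061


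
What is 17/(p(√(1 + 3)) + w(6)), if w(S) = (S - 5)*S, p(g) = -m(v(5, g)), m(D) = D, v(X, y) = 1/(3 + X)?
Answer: 136/47 ≈ 2.8936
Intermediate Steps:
p(g) = -⅛ (p(g) = -1/(3 + 5) = -1/8 = -1*⅛ = -⅛)
w(S) = S*(-5 + S) (w(S) = (-5 + S)*S = S*(-5 + S))
17/(p(√(1 + 3)) + w(6)) = 17/(-⅛ + 6*(-5 + 6)) = 17/(-⅛ + 6*1) = 17/(-⅛ + 6) = 17/(47/8) = 17*(8/47) = 136/47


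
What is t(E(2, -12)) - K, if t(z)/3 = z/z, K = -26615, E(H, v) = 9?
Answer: 26618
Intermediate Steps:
t(z) = 3 (t(z) = 3*(z/z) = 3*1 = 3)
t(E(2, -12)) - K = 3 - 1*(-26615) = 3 + 26615 = 26618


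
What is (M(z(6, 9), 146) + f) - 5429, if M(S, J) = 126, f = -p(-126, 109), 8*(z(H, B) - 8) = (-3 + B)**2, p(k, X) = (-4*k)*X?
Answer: -60239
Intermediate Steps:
p(k, X) = -4*X*k
z(H, B) = 8 + (-3 + B)**2/8
f = -54936 (f = -(-4)*109*(-126) = -1*54936 = -54936)
(M(z(6, 9), 146) + f) - 5429 = (126 - 54936) - 5429 = -54810 - 5429 = -60239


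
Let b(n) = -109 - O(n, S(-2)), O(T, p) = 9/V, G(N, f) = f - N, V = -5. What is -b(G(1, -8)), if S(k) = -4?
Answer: 536/5 ≈ 107.20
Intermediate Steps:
O(T, p) = -9/5 (O(T, p) = 9/(-5) = 9*(-⅕) = -9/5)
b(n) = -536/5 (b(n) = -109 - 1*(-9/5) = -109 + 9/5 = -536/5)
-b(G(1, -8)) = -1*(-536/5) = 536/5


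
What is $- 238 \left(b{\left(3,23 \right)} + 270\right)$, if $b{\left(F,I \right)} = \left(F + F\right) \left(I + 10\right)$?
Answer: $-111384$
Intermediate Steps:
$b{\left(F,I \right)} = 2 F \left(10 + I\right)$
$- 238 \left(b{\left(3,23 \right)} + 270\right) = - 238 \left(2 \cdot 3 \left(10 + 23\right) + 270\right) = - 238 \left(2 \cdot 3 \cdot 33 + 270\right) = - 238 \left(198 + 270\right) = \left(-238\right) 468 = -111384$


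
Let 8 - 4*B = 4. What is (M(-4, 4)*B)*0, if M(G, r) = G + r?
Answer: 0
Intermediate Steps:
B = 1 (B = 2 - ¼*4 = 2 - 1 = 1)
(M(-4, 4)*B)*0 = ((-4 + 4)*1)*0 = (0*1)*0 = 0*0 = 0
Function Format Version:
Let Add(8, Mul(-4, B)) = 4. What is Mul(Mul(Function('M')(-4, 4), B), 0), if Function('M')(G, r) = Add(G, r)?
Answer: 0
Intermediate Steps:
B = 1 (B = Add(2, Mul(Rational(-1, 4), 4)) = Add(2, -1) = 1)
Mul(Mul(Function('M')(-4, 4), B), 0) = Mul(Mul(Add(-4, 4), 1), 0) = Mul(Mul(0, 1), 0) = Mul(0, 0) = 0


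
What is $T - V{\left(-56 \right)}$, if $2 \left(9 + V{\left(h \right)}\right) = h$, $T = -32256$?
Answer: $-32219$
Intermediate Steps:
$V{\left(h \right)} = -9 + \frac{h}{2}$
$T - V{\left(-56 \right)} = -32256 - \left(-9 + \frac{1}{2} \left(-56\right)\right) = -32256 - \left(-9 - 28\right) = -32256 - -37 = -32256 + 37 = -32219$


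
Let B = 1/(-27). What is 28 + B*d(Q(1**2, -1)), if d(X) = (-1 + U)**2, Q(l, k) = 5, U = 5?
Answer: 740/27 ≈ 27.407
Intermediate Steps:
B = -1/27 ≈ -0.037037
d(X) = 16 (d(X) = (-1 + 5)**2 = 4**2 = 16)
28 + B*d(Q(1**2, -1)) = 28 - 1/27*16 = 28 - 16/27 = 740/27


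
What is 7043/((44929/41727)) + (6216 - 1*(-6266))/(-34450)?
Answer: 5061858768836/773902025 ≈ 6540.7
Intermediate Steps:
7043/((44929/41727)) + (6216 - 1*(-6266))/(-34450) = 7043/((44929*(1/41727))) + (6216 + 6266)*(-1/34450) = 7043/(44929/41727) + 12482*(-1/34450) = 7043*(41727/44929) - 6241/17225 = 293883261/44929 - 6241/17225 = 5061858768836/773902025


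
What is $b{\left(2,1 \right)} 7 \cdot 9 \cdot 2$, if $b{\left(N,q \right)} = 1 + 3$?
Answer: $504$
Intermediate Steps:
$b{\left(N,q \right)} = 4$
$b{\left(2,1 \right)} 7 \cdot 9 \cdot 2 = 4 \cdot 7 \cdot 9 \cdot 2 = 4 \cdot 63 \cdot 2 = 4 \cdot 126 = 504$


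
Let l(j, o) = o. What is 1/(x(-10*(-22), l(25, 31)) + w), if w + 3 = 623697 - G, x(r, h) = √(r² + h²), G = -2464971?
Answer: 3088665/9539851432864 - √49361/9539851432864 ≈ 3.2374e-7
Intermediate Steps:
x(r, h) = √(h² + r²)
w = 3088665 (w = -3 + (623697 - 1*(-2464971)) = -3 + (623697 + 2464971) = -3 + 3088668 = 3088665)
1/(x(-10*(-22), l(25, 31)) + w) = 1/(√(31² + (-10*(-22))²) + 3088665) = 1/(√(961 + 220²) + 3088665) = 1/(√(961 + 48400) + 3088665) = 1/(√49361 + 3088665) = 1/(3088665 + √49361)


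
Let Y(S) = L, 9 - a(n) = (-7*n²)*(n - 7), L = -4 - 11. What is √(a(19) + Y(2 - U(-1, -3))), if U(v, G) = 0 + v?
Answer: √30318 ≈ 174.12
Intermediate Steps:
U(v, G) = v
L = -15
a(n) = 9 + 7*n²*(-7 + n) (a(n) = 9 - (-7*n²)*(n - 7) = 9 - (-7*n²)*(-7 + n) = 9 - (-7)*n²*(-7 + n) = 9 + 7*n²*(-7 + n))
Y(S) = -15
√(a(19) + Y(2 - U(-1, -3))) = √((9 - 49*19² + 7*19³) - 15) = √((9 - 49*361 + 7*6859) - 15) = √((9 - 17689 + 48013) - 15) = √(30333 - 15) = √30318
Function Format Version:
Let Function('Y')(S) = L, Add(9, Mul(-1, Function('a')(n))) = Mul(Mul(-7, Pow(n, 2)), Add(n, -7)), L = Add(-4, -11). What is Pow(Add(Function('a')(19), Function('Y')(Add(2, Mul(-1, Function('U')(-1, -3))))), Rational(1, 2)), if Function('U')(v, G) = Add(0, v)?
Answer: Pow(30318, Rational(1, 2)) ≈ 174.12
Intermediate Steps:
Function('U')(v, G) = v
L = -15
Function('a')(n) = Add(9, Mul(7, Pow(n, 2), Add(-7, n))) (Function('a')(n) = Add(9, Mul(-1, Mul(Mul(-7, Pow(n, 2)), Add(n, -7)))) = Add(9, Mul(-1, Mul(Mul(-7, Pow(n, 2)), Add(-7, n)))) = Add(9, Mul(-1, Mul(-7, Pow(n, 2), Add(-7, n)))) = Add(9, Mul(7, Pow(n, 2), Add(-7, n))))
Function('Y')(S) = -15
Pow(Add(Function('a')(19), Function('Y')(Add(2, Mul(-1, Function('U')(-1, -3))))), Rational(1, 2)) = Pow(Add(Add(9, Mul(-49, Pow(19, 2)), Mul(7, Pow(19, 3))), -15), Rational(1, 2)) = Pow(Add(Add(9, Mul(-49, 361), Mul(7, 6859)), -15), Rational(1, 2)) = Pow(Add(Add(9, -17689, 48013), -15), Rational(1, 2)) = Pow(Add(30333, -15), Rational(1, 2)) = Pow(30318, Rational(1, 2))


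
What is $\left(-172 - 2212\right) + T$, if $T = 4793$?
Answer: $2409$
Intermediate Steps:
$\left(-172 - 2212\right) + T = \left(-172 - 2212\right) + 4793 = -2384 + 4793 = 2409$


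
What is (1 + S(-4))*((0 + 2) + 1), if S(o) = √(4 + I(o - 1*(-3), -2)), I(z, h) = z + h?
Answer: 6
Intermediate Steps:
I(z, h) = h + z
S(o) = √(5 + o) (S(o) = √(4 + (-2 + (o - 1*(-3)))) = √(4 + (-2 + (o + 3))) = √(4 + (-2 + (3 + o))) = √(4 + (1 + o)) = √(5 + o))
(1 + S(-4))*((0 + 2) + 1) = (1 + √(5 - 4))*((0 + 2) + 1) = (1 + √1)*(2 + 1) = (1 + 1)*3 = 2*3 = 6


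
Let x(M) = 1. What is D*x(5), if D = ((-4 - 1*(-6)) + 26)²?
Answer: 784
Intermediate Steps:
D = 784 (D = ((-4 + 6) + 26)² = (2 + 26)² = 28² = 784)
D*x(5) = 784*1 = 784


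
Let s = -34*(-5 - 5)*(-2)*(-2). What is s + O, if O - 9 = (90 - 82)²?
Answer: 1433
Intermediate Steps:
s = 1360 (s = -(-340)*(-2)*(-2) = -34*20*(-2) = -680*(-2) = 1360)
O = 73 (O = 9 + (90 - 82)² = 9 + 8² = 9 + 64 = 73)
s + O = 1360 + 73 = 1433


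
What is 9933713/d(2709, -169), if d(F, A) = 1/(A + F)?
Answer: 25231631020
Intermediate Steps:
9933713/d(2709, -169) = 9933713/(1/(-169 + 2709)) = 9933713/(1/2540) = 9933713*2540 = 25231631020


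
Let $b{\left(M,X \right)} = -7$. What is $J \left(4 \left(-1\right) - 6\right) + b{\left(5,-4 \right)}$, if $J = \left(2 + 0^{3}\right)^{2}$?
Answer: $-47$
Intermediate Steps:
$J = 4$ ($J = \left(2 + 0\right)^{2} = 2^{2} = 4$)
$J \left(4 \left(-1\right) - 6\right) + b{\left(5,-4 \right)} = 4 \left(4 \left(-1\right) - 6\right) - 7 = 4 \left(-4 - 6\right) - 7 = 4 \left(-10\right) - 7 = -40 - 7 = -47$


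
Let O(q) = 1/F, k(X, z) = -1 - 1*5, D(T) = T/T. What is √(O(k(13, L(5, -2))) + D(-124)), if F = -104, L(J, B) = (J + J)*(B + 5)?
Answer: √2678/52 ≈ 0.99518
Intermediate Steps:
L(J, B) = 2*J*(5 + B) (L(J, B) = (2*J)*(5 + B) = 2*J*(5 + B))
D(T) = 1
k(X, z) = -6 (k(X, z) = -1 - 5 = -6)
O(q) = -1/104 (O(q) = 1/(-104) = -1/104)
√(O(k(13, L(5, -2))) + D(-124)) = √(-1/104 + 1) = √(103/104) = √2678/52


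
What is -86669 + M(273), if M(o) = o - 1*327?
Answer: -86723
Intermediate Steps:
M(o) = -327 + o (M(o) = o - 327 = -327 + o)
-86669 + M(273) = -86669 + (-327 + 273) = -86669 - 54 = -86723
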